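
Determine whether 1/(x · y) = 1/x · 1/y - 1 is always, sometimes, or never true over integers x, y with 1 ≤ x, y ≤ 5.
The claim fails for every pair in the range. For instance at (x, y) = (4, 2): LHS = 1/8, RHS = -7/8.

Answer: Never true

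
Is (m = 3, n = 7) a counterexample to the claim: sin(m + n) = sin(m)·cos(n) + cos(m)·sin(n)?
Substituting m = 3, n = 7:
LHS = sin(3 + 7) = sin(10) ≈ -0.544
RHS = sin(3)·cos(7) + cos(3)·sin(7) = sin(7)·cos(3) + sin(3)·cos(7) ≈ -0.544

The sides agree, so this pair does not disprove the claim.

Answer: No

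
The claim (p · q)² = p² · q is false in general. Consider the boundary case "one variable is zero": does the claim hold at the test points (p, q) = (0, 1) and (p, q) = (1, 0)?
At (0, 1): LHS = 0, RHS = 0 → equal
At (1, 0): LHS = 0, RHS = 0 → equal

So the claim does hold at both of these boundary points, even though it is not an identity.

Answer: Yes, holds at both test points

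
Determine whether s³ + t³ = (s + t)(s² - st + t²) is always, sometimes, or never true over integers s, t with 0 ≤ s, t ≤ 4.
The identity holds for every pair in the range. For instance at (s, t) = (1, 3): both sides equal 28.

Answer: Always true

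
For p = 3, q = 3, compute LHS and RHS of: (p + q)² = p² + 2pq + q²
LHS = (3 + 3)² = 36
RHS = 3² + 2·3·3 + 3² = 36

LHS = RHS: the two sides agree.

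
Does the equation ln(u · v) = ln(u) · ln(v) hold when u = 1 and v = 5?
Substituting u = 1, v = 5:

LHS = ln(1 · 5) = ln(5) ≈ 1.609
RHS = ln(1) · ln(5) = 0

LHS ≠ RHS, so the equation does not hold at this point.

Answer: Fails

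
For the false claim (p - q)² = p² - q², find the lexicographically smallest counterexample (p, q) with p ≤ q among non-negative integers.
(p, q) = (0, 1)

At (0, 0): both sides equal 0, so it holds there.

Substituting (0, 1) into the claim:
LHS = (0 - 1)² = 1
RHS = 0² - 1² = -1

Since LHS ≠ RHS, this pair disproves the claim, and no lexicographically smaller pair (p ≤ q, non-negative integers) does.

For instance (0, 4) is also a counterexample (LHS = 16, RHS = -16), but it's lexicographically larger.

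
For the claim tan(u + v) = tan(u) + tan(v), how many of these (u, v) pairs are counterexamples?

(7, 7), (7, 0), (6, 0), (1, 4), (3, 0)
2

Testing each pair:
(7, 7): LHS = tan(14) ≈ 7.245, RHS = 2·tan(7) ≈ 1.743 → counterexample
(7, 0): LHS = tan(7) ≈ 0.8714, RHS = tan(7) ≈ 0.8714 → satisfies claim
(6, 0): LHS = tan(6) ≈ -0.291, RHS = tan(6) ≈ -0.291 → satisfies claim
(1, 4): LHS = tan(5) ≈ -3.381, RHS = tan(4) + tan(1) ≈ 2.715 → counterexample
(3, 0): LHS = tan(3) ≈ -0.1425, RHS = tan(3) ≈ -0.1425 → satisfies claim

That makes 2 counterexamples.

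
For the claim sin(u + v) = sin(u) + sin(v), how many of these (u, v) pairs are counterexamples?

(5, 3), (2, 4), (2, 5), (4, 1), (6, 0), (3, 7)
Testing each pair:
(5, 3): LHS = sin(8) ≈ 0.9894, RHS = sin(5) + sin(3) ≈ -0.8178 → counterexample
(2, 4): LHS = sin(6) ≈ -0.2794, RHS = sin(4) + sin(2) ≈ 0.1525 → counterexample
(2, 5): LHS = sin(7) ≈ 0.657, RHS = sin(5) + sin(2) ≈ -0.04963 → counterexample
(4, 1): LHS = sin(5) ≈ -0.9589, RHS = sin(4) + sin(1) ≈ 0.08467 → counterexample
(6, 0): LHS = sin(6) ≈ -0.2794, RHS = sin(6) ≈ -0.2794 → satisfies claim
(3, 7): LHS = sin(10) ≈ -0.544, RHS = sin(3) + sin(7) ≈ 0.7981 → counterexample

That makes 5 counterexamples.

Answer: 5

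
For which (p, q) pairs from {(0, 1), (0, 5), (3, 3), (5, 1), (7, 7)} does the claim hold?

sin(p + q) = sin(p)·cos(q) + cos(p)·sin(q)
Testing each pair:
(0, 1): LHS = sin(1) ≈ 0.8415, RHS = sin(1) ≈ 0.8415 → holds
(0, 5): LHS = sin(5) ≈ -0.9589, RHS = sin(5) ≈ -0.9589 → holds
(3, 3): LHS = sin(6) ≈ -0.2794, RHS = 2·sin(3)·cos(3) ≈ -0.2794 → holds
(5, 1): LHS = sin(6) ≈ -0.2794, RHS = sin(5)·cos(1) + sin(1)·cos(5) ≈ -0.2794 → holds
(7, 7): LHS = sin(14) ≈ 0.9906, RHS = 2·sin(7)·cos(7) ≈ 0.9906 → holds

Every pair satisfies the claim.

Answer: All pairs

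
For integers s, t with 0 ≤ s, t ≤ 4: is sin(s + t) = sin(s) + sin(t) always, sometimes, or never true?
It holds at (s, t) = (0, 1) (both sides equal sin(1) ≈ 0.8415), but fails at (s, t) = (2, 1) (LHS = sin(3) ≈ 0.1411, RHS = sin(1) + sin(2) ≈ 1.751).

Answer: Sometimes true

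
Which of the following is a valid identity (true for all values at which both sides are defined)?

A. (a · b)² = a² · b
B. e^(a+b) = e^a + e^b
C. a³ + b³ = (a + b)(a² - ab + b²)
A: fails at (2, 3) — LHS = 36, RHS = 12.
B: fails at (1, 1) — LHS = e^2 ≈ 7.389, RHS = 2·e ≈ 5.437.
C: holds — e.g. at (1, 4), both sides equal 65.

Answer: C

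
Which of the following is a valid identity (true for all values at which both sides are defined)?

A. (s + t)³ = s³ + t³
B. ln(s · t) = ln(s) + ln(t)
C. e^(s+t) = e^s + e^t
A: fails at (1, 4) — LHS = 125, RHS = 65.
B: holds — e.g. at (3, 5), both sides equal ln(15) ≈ 2.708.
C: fails at (4, 6) — LHS = e^10 ≈ 22026.5, RHS = e^4 + e^6 ≈ 458.

Answer: B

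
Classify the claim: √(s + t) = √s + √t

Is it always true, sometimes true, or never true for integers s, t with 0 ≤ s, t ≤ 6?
Sometimes true

It holds at (s, t) = (6, 0) (both sides equal √(6) ≈ 2.449), but fails at (s, t) = (5, 5) (LHS = √(10) ≈ 3.162, RHS = 2·√(5) ≈ 4.472).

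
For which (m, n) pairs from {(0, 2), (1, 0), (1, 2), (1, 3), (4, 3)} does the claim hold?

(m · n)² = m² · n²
Testing each pair:
(0, 2): LHS = 0, RHS = 0 → holds
(1, 0): LHS = 0, RHS = 0 → holds
(1, 2): LHS = 4, RHS = 4 → holds
(1, 3): LHS = 9, RHS = 9 → holds
(4, 3): LHS = 144, RHS = 144 → holds

Every pair satisfies the claim.

Answer: All pairs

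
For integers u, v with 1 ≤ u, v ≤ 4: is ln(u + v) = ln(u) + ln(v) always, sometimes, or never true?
Sometimes true

It holds at (u, v) = (2, 2) (both sides equal ln(4) ≈ 1.386), but fails at (u, v) = (1, 3) (LHS = ln(4) ≈ 1.386, RHS = ln(3) ≈ 1.099).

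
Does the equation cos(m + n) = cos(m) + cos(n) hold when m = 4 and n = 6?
Fails

Substituting m = 4, n = 6:

LHS = cos(4 + 6) = cos(10) ≈ -0.8391
RHS = cos(4) + cos(6) ≈ 0.3065

LHS ≠ RHS, so the equation does not hold at this point.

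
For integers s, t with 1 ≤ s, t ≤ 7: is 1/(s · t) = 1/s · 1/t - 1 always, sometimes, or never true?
Never true

The claim fails for every pair in the range. For instance at (s, t) = (2, 2): LHS = 1/4, RHS = -3/4.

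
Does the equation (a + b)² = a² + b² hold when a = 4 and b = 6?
Fails

Substituting a = 4, b = 6:

LHS = (4 + 6)² = 100
RHS = 4² + 6² = 52

LHS ≠ RHS, so the equation does not hold at this point.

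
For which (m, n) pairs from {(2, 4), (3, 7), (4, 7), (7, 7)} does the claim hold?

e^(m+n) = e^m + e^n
Testing each pair:
(2, 4): LHS = e^6 ≈ 403.4, RHS = e^2 + e^4 ≈ 61.99 → fails
(3, 7): LHS = e^10 ≈ 22026.5, RHS = e^3 + e^7 ≈ 1117 → fails
(4, 7): LHS = e^11 ≈ 59874.1, RHS = e^4 + e^7 ≈ 1151 → fails
(7, 7): LHS = e^14 ≈ 1202604.3, RHS = 2·e^7 ≈ 2193 → fails

No pair satisfies the claim.

Answer: None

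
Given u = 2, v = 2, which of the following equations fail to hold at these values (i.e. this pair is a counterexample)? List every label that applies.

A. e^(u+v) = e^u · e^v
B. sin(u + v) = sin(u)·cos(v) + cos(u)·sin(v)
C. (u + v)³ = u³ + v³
C

Evaluating each claim at the given values:
A. LHS = e^4 ≈ 54.6, RHS = e^4 ≈ 54.6 → holds here (LHS = RHS)
B. LHS = sin(4) ≈ -0.7568, RHS = 2·sin(2)·cos(2) ≈ -0.7568 → holds here (LHS = RHS)
C. LHS = 64, RHS = 16 → fails here (LHS ≠ RHS)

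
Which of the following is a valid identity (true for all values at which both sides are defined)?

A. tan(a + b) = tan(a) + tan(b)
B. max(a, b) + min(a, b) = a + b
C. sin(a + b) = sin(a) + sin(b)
B

A: fails at (1, 4) — LHS = tan(5) ≈ -3.381, RHS = tan(4) + tan(1) ≈ 2.715.
B: holds — e.g. at (1, 1), both sides equal 2.
C: fails at (1, 1) — LHS = sin(2) ≈ 0.9093, RHS = 2·sin(1) ≈ 1.683.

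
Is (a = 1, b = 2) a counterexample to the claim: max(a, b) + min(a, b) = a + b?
Substituting a = 1, b = 2:
LHS = max(1, 2) + min(1, 2) = 3
RHS = 1 + 2 = 3

The sides agree, so this pair does not disprove the claim.

Answer: No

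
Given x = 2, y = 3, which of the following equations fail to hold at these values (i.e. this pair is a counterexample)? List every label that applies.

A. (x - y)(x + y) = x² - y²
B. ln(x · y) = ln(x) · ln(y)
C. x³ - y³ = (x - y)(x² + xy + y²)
Evaluating each claim at the given values:
A. LHS = -5, RHS = -5 → holds here (LHS = RHS)
B. LHS = ln(6) ≈ 1.792, RHS = ln(2)·ln(3) ≈ 0.7615 → fails here (LHS ≠ RHS)
C. LHS = -19, RHS = -19 → holds here (LHS = RHS)

Answer: B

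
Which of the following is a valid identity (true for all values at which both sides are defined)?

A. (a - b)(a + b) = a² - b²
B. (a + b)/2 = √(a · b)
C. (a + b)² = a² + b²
A

A: holds — e.g. at (6, 7), both sides equal -13.
B: fails at (1, 3) — LHS = 2, RHS = √(3) ≈ 1.732.
C: fails at (2, 7) — LHS = 81, RHS = 53.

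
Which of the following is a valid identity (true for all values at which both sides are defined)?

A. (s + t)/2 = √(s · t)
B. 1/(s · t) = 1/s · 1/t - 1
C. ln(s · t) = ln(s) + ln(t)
C

A: fails at (5, 8) — LHS = 13/2, RHS = 2·√(10) ≈ 6.325.
B: fails at (2, 3) — LHS = 1/6, RHS = -5/6.
C: holds — e.g. at (2, 7), both sides equal ln(14) ≈ 2.639.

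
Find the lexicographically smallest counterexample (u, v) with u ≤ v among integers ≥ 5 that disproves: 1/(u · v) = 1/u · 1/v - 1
(u, v) = (5, 5)

Substituting (5, 5) into the claim:
LHS = 1/(5 · 5) = 1/25
RHS = 1/5 · 1/5 - 1 = -24/25

Since LHS ≠ RHS, this pair disproves the claim, and no lexicographically smaller pair (u ≤ v, integers ≥ 5) does.

For instance (5, 12) is also a counterexample (LHS = 1/60, RHS = -59/60), but it's lexicographically larger.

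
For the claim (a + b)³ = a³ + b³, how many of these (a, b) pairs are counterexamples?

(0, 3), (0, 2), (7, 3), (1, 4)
Testing each pair:
(0, 3): LHS = 27, RHS = 27 → satisfies claim
(0, 2): LHS = 8, RHS = 8 → satisfies claim
(7, 3): LHS = 1000, RHS = 370 → counterexample
(1, 4): LHS = 125, RHS = 65 → counterexample

That makes 2 counterexamples.

Answer: 2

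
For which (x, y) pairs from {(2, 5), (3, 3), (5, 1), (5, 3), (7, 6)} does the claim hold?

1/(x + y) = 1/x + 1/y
None

Testing each pair:
(2, 5): LHS = 1/7, RHS = 7/10 → fails
(3, 3): LHS = 1/6, RHS = 2/3 → fails
(5, 1): LHS = 1/6, RHS = 6/5 → fails
(5, 3): LHS = 1/8, RHS = 8/15 → fails
(7, 6): LHS = 1/13, RHS = 13/42 → fails

No pair satisfies the claim.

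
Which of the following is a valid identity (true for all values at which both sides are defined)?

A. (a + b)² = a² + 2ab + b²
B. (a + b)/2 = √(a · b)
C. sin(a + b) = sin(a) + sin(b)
A: holds — e.g. at (3, 4), both sides equal 49.
B: fails at (0, 1) — LHS = 1/2, RHS = 0.
C: fails at (4, 6) — LHS = sin(10) ≈ -0.544, RHS = sin(4) + sin(6) ≈ -1.036.

Answer: A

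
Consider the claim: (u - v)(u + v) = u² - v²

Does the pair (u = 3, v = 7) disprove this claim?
No

Substituting u = 3, v = 7:
LHS = (3 - 7)(3 + 7) = -40
RHS = 3² - 7² = -40

The sides agree, so this pair does not disprove the claim.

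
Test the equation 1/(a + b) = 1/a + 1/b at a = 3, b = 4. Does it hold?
Substituting a = 3, b = 4:

LHS = 1/(3 + 4) = 1/7
RHS = 1/3 + 1/4 = 7/12

LHS ≠ RHS, so the equation does not hold at this point.

Answer: Fails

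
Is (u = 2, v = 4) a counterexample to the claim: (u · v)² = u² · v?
Yes

Substituting u = 2, v = 4:
LHS = (2 · 4)² = 64
RHS = 2² · 4 = 16

Since LHS ≠ RHS, this pair disproves the claim.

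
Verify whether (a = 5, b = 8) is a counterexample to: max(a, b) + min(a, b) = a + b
No

Substituting a = 5, b = 8:
LHS = max(5, 8) + min(5, 8) = 13
RHS = 5 + 8 = 13

The sides agree, so this pair does not disprove the claim.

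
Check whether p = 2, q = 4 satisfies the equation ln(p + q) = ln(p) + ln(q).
Fails

Substituting p = 2, q = 4:

LHS = ln(2 + 4) = ln(6) ≈ 1.792
RHS = ln(2) + ln(4) ≈ 2.079

LHS ≠ RHS, so the equation does not hold at this point.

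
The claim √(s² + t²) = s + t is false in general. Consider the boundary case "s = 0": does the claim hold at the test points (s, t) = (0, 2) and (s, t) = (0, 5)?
Yes, holds at both test points

At (0, 2): LHS = 2, RHS = 2 → equal
At (0, 5): LHS = 5, RHS = 5 → equal

So the claim does hold at both of these boundary points, even though it is not an identity.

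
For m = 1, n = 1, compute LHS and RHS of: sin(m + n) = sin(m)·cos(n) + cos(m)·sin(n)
LHS = sin(1 + 1) = sin(2) ≈ 0.9093
RHS = sin(1)·cos(1) + cos(1)·sin(1) = 2·sin(1)·cos(1) ≈ 0.9093

LHS = RHS: the two sides agree.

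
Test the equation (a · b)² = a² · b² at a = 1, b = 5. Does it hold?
Holds

Substituting a = 1, b = 5:

LHS = (1 · 5)² = 25
RHS = 1² · 5² = 25

LHS = RHS, so the equation holds at this point.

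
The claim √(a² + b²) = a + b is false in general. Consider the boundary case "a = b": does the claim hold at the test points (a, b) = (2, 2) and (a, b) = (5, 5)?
At (2, 2): LHS = 2·√(2) ≈ 2.828 ≠ RHS = 4
At (5, 5): LHS = 5·√(2) ≈ 7.071 ≠ RHS = 10

Answer: No, fails at both test points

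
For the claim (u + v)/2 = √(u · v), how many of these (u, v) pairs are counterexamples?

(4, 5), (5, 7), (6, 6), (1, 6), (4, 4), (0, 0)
Testing each pair:
(4, 5): LHS = 9/2, RHS = 2·√(5) ≈ 4.472 → counterexample
(5, 7): LHS = 6, RHS = √(35) ≈ 5.916 → counterexample
(6, 6): LHS = 6, RHS = 6 → satisfies claim
(1, 6): LHS = 7/2, RHS = √(6) ≈ 2.449 → counterexample
(4, 4): LHS = 4, RHS = 4 → satisfies claim
(0, 0): LHS = 0, RHS = 0 → satisfies claim

That makes 3 counterexamples.

Answer: 3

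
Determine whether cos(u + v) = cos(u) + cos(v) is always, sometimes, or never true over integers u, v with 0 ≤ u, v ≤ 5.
Never true

The claim fails for every pair in the range. For instance at (u, v) = (2, 2): LHS = cos(4) ≈ -0.6536, RHS = 2·cos(2) ≈ -0.8323.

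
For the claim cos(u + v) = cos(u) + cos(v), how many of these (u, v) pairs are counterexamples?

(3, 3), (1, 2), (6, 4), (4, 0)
Testing each pair:
(3, 3): LHS = cos(6) ≈ 0.9602, RHS = 2·cos(3) ≈ -1.98 → counterexample
(1, 2): LHS = cos(3) ≈ -0.99, RHS = cos(2) + cos(1) ≈ 0.1242 → counterexample
(6, 4): LHS = cos(10) ≈ -0.8391, RHS = cos(4) + cos(6) ≈ 0.3065 → counterexample
(4, 0): LHS = cos(4) ≈ -0.6536, RHS = cos(4) + 1 ≈ 0.3464 → counterexample

That makes 4 counterexamples.

Answer: 4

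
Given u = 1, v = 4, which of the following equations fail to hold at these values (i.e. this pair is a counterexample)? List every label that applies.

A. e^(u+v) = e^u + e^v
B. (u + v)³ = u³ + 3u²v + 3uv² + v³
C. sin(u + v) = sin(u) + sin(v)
A, C

Evaluating each claim at the given values:
A. LHS = e^5 ≈ 148.4, RHS = e + e^4 ≈ 57.32 → fails here (LHS ≠ RHS)
B. LHS = 125, RHS = 125 → holds here (LHS = RHS)
C. LHS = sin(5) ≈ -0.9589, RHS = sin(4) + sin(1) ≈ 0.08467 → fails here (LHS ≠ RHS)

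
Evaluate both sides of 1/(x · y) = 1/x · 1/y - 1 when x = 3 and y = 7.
LHS = 1/(3 · 7) = 1/21
RHS = 1/3 · 1/7 - 1 = -20/21

LHS ≠ RHS, so the equation does not hold here.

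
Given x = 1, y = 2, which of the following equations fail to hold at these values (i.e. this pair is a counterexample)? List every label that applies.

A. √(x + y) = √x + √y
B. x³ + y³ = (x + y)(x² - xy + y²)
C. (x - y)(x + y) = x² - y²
Evaluating each claim at the given values:
A. LHS = √(3) ≈ 1.732, RHS = 1 + √(2) ≈ 2.414 → fails here (LHS ≠ RHS)
B. LHS = 9, RHS = 9 → holds here (LHS = RHS)
C. LHS = -3, RHS = -3 → holds here (LHS = RHS)

Answer: A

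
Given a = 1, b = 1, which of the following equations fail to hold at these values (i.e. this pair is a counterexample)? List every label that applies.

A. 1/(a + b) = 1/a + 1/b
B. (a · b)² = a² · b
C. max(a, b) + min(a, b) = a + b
Evaluating each claim at the given values:
A. LHS = 1/2, RHS = 2 → fails here (LHS ≠ RHS)
B. LHS = 1, RHS = 1 → holds here (LHS = RHS)
C. LHS = 2, RHS = 2 → holds here (LHS = RHS)

Answer: A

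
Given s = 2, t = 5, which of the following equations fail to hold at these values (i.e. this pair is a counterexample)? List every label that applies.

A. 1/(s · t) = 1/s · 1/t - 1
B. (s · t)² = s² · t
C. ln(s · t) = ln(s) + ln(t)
A, B

Evaluating each claim at the given values:
A. LHS = 1/10, RHS = -9/10 → fails here (LHS ≠ RHS)
B. LHS = 100, RHS = 20 → fails here (LHS ≠ RHS)
C. LHS = ln(10) ≈ 2.303, RHS = ln(2) + ln(5) ≈ 2.303 → holds here (LHS = RHS)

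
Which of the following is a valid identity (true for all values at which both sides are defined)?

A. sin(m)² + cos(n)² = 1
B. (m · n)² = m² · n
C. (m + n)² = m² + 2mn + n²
A: fails at (5, 8) — LHS = cos(8)² + sin(5)² ≈ 0.9407, RHS = 1.
B: fails at (2, 7) — LHS = 196, RHS = 28.
C: holds — e.g. at (2, 3), both sides equal 25.

Answer: C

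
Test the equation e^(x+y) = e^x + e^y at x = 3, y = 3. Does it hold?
Fails

Substituting x = 3, y = 3:

LHS = e^(3+3) = e^6 ≈ 403.4
RHS = e^3 + e^3 = 2·e^3 ≈ 40.17

LHS ≠ RHS, so the equation does not hold at this point.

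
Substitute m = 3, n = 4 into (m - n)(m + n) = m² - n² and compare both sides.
LHS = (3 - 4)(3 + 4) = -7
RHS = 3² - 4² = -7

LHS = RHS: the two sides agree.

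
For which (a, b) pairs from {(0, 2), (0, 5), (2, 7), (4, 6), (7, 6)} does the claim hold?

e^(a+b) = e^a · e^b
All pairs

Testing each pair:
(0, 2): LHS = e^2 ≈ 7.389, RHS = e^2 ≈ 7.389 → holds
(0, 5): LHS = e^5 ≈ 148.4, RHS = e^5 ≈ 148.4 → holds
(2, 7): LHS = e^9 ≈ 8103, RHS = e^9 ≈ 8103 → holds
(4, 6): LHS = e^10 ≈ 22026.5, RHS = e^10 ≈ 22026.5 → holds
(7, 6): LHS = e^13 ≈ 442413.4, RHS = e^13 ≈ 442413.4 → holds

Every pair satisfies the claim.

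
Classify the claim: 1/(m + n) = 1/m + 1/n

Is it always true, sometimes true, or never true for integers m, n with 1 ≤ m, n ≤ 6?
The claim fails for every pair in the range. For instance at (m, n) = (6, 3): LHS = 1/9, RHS = 1/2.

Answer: Never true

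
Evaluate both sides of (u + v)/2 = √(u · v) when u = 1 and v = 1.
LHS = (1 + 1)/2 = 1
RHS = √(1 · 1) = 1

LHS = RHS: the two sides agree.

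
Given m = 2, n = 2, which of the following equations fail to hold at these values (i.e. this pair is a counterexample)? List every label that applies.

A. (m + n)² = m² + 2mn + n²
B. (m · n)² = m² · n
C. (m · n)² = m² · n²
B

Evaluating each claim at the given values:
A. LHS = 16, RHS = 16 → holds here (LHS = RHS)
B. LHS = 16, RHS = 8 → fails here (LHS ≠ RHS)
C. LHS = 16, RHS = 16 → holds here (LHS = RHS)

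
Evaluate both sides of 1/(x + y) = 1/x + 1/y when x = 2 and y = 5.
LHS = 1/(2 + 5) = 1/7
RHS = 1/2 + 1/5 = 7/10

LHS ≠ RHS, so the equation does not hold here.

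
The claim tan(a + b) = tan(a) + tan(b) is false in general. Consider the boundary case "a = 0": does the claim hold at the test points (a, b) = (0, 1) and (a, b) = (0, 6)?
Yes, holds at both test points

At (0, 1): LHS = tan(1) ≈ 1.557, RHS = tan(1) ≈ 1.557 → equal
At (0, 6): LHS = tan(6) ≈ -0.291, RHS = tan(6) ≈ -0.291 → equal

So the claim does hold at both of these boundary points, even though it is not an identity.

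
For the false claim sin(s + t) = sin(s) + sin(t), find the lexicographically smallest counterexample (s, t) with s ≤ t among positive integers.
Substituting (1, 1) into the claim:
LHS = sin(1 + 1) = sin(2) ≈ 0.9093
RHS = sin(1) + sin(1) = 2·sin(1) ≈ 1.683

Since LHS ≠ RHS, this pair disproves the claim, and no lexicographically smaller pair (s ≤ t, positive integers) does.

For instance (5, 7) is also a counterexample (LHS = sin(12) ≈ -0.5366, RHS = sin(5) + sin(7) ≈ -0.3019), but it's lexicographically larger.

Answer: (s, t) = (1, 1)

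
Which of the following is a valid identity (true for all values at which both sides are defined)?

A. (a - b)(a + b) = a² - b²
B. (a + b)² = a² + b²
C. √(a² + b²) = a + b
A

A: holds — e.g. at (2, 3), both sides equal -5.
B: fails at (2, 5) — LHS = 49, RHS = 29.
C: fails at (1, 5) — LHS = √(26) ≈ 5.099, RHS = 6.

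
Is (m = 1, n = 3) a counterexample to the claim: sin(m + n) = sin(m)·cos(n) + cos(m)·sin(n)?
Substituting m = 1, n = 3:
LHS = sin(1 + 3) = sin(4) ≈ -0.7568
RHS = sin(1)·cos(3) + cos(1)·sin(3) = sin(1)·cos(3) + sin(3)·cos(1) ≈ -0.7568

The sides agree, so this pair does not disprove the claim.

Answer: No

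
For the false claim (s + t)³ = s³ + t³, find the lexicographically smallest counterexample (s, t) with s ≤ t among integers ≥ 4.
(s, t) = (4, 4)

Substituting (4, 4) into the claim:
LHS = (4 + 4)³ = 512
RHS = 4³ + 4³ = 128

Since LHS ≠ RHS, this pair disproves the claim, and no lexicographically smaller pair (s ≤ t, integers ≥ 4) does.

For instance (4, 11) is also a counterexample (LHS = 3375, RHS = 1395), but it's lexicographically larger.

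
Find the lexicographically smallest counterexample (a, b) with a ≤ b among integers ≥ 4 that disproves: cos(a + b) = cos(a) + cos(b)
(a, b) = (4, 4)

Substituting (4, 4) into the claim:
LHS = cos(4 + 4) = cos(8) ≈ -0.1455
RHS = cos(4) + cos(4) = 2·cos(4) ≈ -1.307

Since LHS ≠ RHS, this pair disproves the claim, and no lexicographically smaller pair (a ≤ b, integers ≥ 4) does.

For instance (9, 10) is also a counterexample (LHS = cos(19) ≈ 0.9887, RHS = cos(9) + cos(10) ≈ -1.75), but it's lexicographically larger.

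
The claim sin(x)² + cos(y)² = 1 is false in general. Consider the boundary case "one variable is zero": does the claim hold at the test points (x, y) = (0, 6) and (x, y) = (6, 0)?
At (0, 6): LHS = cos(6)² ≈ 0.9219 ≠ RHS = 1
At (6, 0): LHS = sin(6)² + 1 ≈ 1.078 ≠ RHS = 1

Answer: No, fails at both test points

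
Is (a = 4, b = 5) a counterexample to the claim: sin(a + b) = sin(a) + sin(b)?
Substituting a = 4, b = 5:
LHS = sin(4 + 5) = sin(9) ≈ 0.4121
RHS = sin(4) + sin(5) ≈ -1.716

Since LHS ≠ RHS, this pair disproves the claim.

Answer: Yes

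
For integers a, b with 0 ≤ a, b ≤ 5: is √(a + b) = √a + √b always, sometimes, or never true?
Sometimes true

It holds at (a, b) = (0, 2) (both sides equal √(2) ≈ 1.414), but fails at (a, b) = (1, 3) (LHS = 2, RHS = 1 + √(3) ≈ 2.732).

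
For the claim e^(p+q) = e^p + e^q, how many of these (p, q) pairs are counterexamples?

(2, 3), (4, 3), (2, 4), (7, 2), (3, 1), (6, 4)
6

Testing each pair:
(2, 3): LHS = e^5 ≈ 148.4, RHS = e^2 + e^3 ≈ 27.47 → counterexample
(4, 3): LHS = e^7 ≈ 1097, RHS = e^3 + e^4 ≈ 74.68 → counterexample
(2, 4): LHS = e^6 ≈ 403.4, RHS = e^2 + e^4 ≈ 61.99 → counterexample
(7, 2): LHS = e^9 ≈ 8103, RHS = e^2 + e^7 ≈ 1104 → counterexample
(3, 1): LHS = e^4 ≈ 54.6, RHS = e + e^3 ≈ 22.8 → counterexample
(6, 4): LHS = e^10 ≈ 22026.5, RHS = e^4 + e^6 ≈ 458 → counterexample

That makes 6 counterexamples.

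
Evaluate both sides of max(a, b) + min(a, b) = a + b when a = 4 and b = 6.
LHS = max(4, 6) + min(4, 6) = 10
RHS = 4 + 6 = 10

LHS = RHS: the two sides agree.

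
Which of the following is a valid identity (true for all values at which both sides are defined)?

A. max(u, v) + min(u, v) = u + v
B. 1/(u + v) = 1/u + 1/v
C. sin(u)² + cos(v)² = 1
A

A: holds — e.g. at (1, 3), both sides equal 4.
B: fails at (2, 5) — LHS = 1/7, RHS = 7/10.
C: fails at (2, 7) — LHS = cos(7)² + sin(2)² ≈ 1.395, RHS = 1.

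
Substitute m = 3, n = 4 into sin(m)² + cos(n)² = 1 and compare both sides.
LHS = sin(3)² + cos(4)² ≈ 0.4472
RHS = 1

LHS ≠ RHS (they differ by about 0.5528), so the equation does not hold here.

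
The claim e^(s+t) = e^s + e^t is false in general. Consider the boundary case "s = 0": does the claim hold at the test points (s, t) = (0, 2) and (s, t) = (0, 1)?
At (0, 2): LHS = e^2 ≈ 7.389 ≠ RHS = 1 + e^2 ≈ 8.389
At (0, 1): LHS = e ≈ 2.718 ≠ RHS = 1 + e ≈ 3.718

Answer: No, fails at both test points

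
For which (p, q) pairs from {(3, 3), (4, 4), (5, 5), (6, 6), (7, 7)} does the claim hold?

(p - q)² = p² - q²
All pairs

Testing each pair:
(3, 3): LHS = 0, RHS = 0 → holds
(4, 4): LHS = 0, RHS = 0 → holds
(5, 5): LHS = 0, RHS = 0 → holds
(6, 6): LHS = 0, RHS = 0 → holds
(7, 7): LHS = 0, RHS = 0 → holds

Every pair satisfies the claim.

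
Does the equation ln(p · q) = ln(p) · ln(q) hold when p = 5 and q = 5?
Substituting p = 5, q = 5:

LHS = ln(5 · 5) = ln(25) ≈ 3.219
RHS = ln(5) · ln(5) = ln(5)² ≈ 2.59

LHS ≠ RHS, so the equation does not hold at this point.

Answer: Fails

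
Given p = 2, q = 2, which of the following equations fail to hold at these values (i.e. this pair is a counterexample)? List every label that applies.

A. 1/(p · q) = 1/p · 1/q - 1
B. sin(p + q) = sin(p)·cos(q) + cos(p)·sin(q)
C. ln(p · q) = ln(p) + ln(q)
Evaluating each claim at the given values:
A. LHS = 1/4, RHS = -3/4 → fails here (LHS ≠ RHS)
B. LHS = sin(4) ≈ -0.7568, RHS = 2·sin(2)·cos(2) ≈ -0.7568 → holds here (LHS = RHS)
C. LHS = ln(4) ≈ 1.386, RHS = 2·ln(2) ≈ 1.386 → holds here (LHS = RHS)

Answer: A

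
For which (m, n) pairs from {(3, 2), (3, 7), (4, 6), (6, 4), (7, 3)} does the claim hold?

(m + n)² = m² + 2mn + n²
All pairs

Testing each pair:
(3, 2): LHS = 25, RHS = 25 → holds
(3, 7): LHS = 100, RHS = 100 → holds
(4, 6): LHS = 100, RHS = 100 → holds
(6, 4): LHS = 100, RHS = 100 → holds
(7, 3): LHS = 100, RHS = 100 → holds

Every pair satisfies the claim.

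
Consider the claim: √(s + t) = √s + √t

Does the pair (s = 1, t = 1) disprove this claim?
Substituting s = 1, t = 1:
LHS = √(1 + 1) = √(2) ≈ 1.414
RHS = √1 + √1 = 2

Since LHS ≠ RHS, this pair disproves the claim.

Answer: Yes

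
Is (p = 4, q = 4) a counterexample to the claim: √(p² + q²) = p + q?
Yes

Substituting p = 4, q = 4:
LHS = √(4² + 4²) = 4·√(2) ≈ 5.657
RHS = 4 + 4 = 8

Since LHS ≠ RHS, this pair disproves the claim.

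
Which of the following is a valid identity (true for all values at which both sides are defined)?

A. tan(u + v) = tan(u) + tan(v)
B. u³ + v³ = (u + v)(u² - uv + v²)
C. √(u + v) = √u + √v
A: fails at (5, 8) — LHS = tan(13) ≈ 0.463, RHS = tan(8) + tan(5) ≈ -10.18.
B: holds — e.g. at (4, 5), both sides equal 189.
C: fails at (2, 3) — LHS = √(5) ≈ 2.236, RHS = √(2) + √(3) ≈ 3.146.

Answer: B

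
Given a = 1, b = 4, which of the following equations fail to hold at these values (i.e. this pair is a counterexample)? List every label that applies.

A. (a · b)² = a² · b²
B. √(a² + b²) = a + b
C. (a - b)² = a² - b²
Evaluating each claim at the given values:
A. LHS = 16, RHS = 16 → holds here (LHS = RHS)
B. LHS = √(17) ≈ 4.123, RHS = 5 → fails here (LHS ≠ RHS)
C. LHS = 9, RHS = -15 → fails here (LHS ≠ RHS)

Answer: B, C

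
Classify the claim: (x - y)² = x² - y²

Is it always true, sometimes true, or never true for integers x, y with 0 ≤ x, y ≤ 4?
It holds at (x, y) = (1, 0) (both sides equal 1), but fails at (x, y) = (3, 1) (LHS = 4, RHS = 8).

Answer: Sometimes true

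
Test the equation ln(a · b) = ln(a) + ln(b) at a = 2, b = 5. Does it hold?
Substituting a = 2, b = 5:

LHS = ln(2 · 5) = ln(10) ≈ 2.303
RHS = ln(2) + ln(5) ≈ 2.303

LHS = RHS, so the equation holds at this point.

Answer: Holds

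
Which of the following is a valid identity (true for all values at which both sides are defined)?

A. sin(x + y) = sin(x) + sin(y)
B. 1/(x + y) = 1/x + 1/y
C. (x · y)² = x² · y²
C

A: fails at (5, 5) — LHS = sin(10) ≈ -0.544, RHS = 2·sin(5) ≈ -1.918.
B: fails at (2, 2) — LHS = 1/4, RHS = 1.
C: holds — e.g. at (6, 7), both sides equal 1764.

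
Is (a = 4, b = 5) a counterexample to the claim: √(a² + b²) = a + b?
Substituting a = 4, b = 5:
LHS = √(4² + 5²) = √(41) ≈ 6.403
RHS = 4 + 5 = 9

Since LHS ≠ RHS, this pair disproves the claim.

Answer: Yes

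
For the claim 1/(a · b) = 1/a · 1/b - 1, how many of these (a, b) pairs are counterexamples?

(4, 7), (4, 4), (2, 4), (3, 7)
Testing each pair:
(4, 7): LHS = 1/28, RHS = -27/28 → counterexample
(4, 4): LHS = 1/16, RHS = -15/16 → counterexample
(2, 4): LHS = 1/8, RHS = -7/8 → counterexample
(3, 7): LHS = 1/21, RHS = -20/21 → counterexample

That makes 4 counterexamples.

Answer: 4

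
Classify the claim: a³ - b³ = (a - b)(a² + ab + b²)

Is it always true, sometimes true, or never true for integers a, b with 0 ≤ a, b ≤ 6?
The identity holds for every pair in the range. For instance at (a, b) = (2, 2): both sides equal 0.

Answer: Always true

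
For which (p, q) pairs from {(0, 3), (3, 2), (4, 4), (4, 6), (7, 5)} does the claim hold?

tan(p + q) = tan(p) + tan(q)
(0, 3)

Testing each pair:
(0, 3): LHS = tan(3) ≈ -0.1425, RHS = tan(3) ≈ -0.1425 → holds
(3, 2): LHS = tan(5) ≈ -3.381, RHS = tan(2) + tan(3) ≈ -2.328 → fails
(4, 4): LHS = tan(8) ≈ -6.8, RHS = 2·tan(4) ≈ 2.316 → fails
(4, 6): LHS = tan(10) ≈ 0.6484, RHS = tan(6) + tan(4) ≈ 0.8668 → fails
(7, 5): LHS = tan(12) ≈ -0.6359, RHS = tan(5) + tan(7) ≈ -2.509 → fails

1 of 5 pairs satisfies the claim.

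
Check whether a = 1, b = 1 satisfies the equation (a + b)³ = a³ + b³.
Substituting a = 1, b = 1:

LHS = (1 + 1)³ = 8
RHS = 1³ + 1³ = 2

LHS ≠ RHS, so the equation does not hold at this point.

Answer: Fails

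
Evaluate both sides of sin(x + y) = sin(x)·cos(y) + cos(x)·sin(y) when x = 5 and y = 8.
LHS = sin(5 + 8) = sin(13) ≈ 0.4202
RHS = sin(5)·cos(8) + cos(5)·sin(8) = sin(5)·cos(8) + sin(8)·cos(5) ≈ 0.4202

LHS = RHS: the two sides agree.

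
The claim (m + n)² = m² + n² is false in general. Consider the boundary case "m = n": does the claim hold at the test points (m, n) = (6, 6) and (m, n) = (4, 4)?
At (6, 6): LHS = 144 ≠ RHS = 72
At (4, 4): LHS = 64 ≠ RHS = 32

Answer: No, fails at both test points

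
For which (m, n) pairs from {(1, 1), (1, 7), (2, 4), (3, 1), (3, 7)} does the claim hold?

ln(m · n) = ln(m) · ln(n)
(1, 1)

Testing each pair:
(1, 1): LHS = 0, RHS = 0 → holds
(1, 7): LHS = ln(7) ≈ 1.946, RHS = 0 → fails
(2, 4): LHS = ln(8) ≈ 2.079, RHS = ln(2)·ln(4) ≈ 0.9609 → fails
(3, 1): LHS = ln(3) ≈ 1.099, RHS = 0 → fails
(3, 7): LHS = ln(21) ≈ 3.045, RHS = ln(3)·ln(7) ≈ 2.138 → fails

1 of 5 pairs satisfies the claim.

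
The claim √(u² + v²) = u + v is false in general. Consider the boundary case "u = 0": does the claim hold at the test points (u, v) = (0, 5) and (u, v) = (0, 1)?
Yes, holds at both test points

At (0, 5): LHS = 5, RHS = 5 → equal
At (0, 1): LHS = 1, RHS = 1 → equal

So the claim does hold at both of these boundary points, even though it is not an identity.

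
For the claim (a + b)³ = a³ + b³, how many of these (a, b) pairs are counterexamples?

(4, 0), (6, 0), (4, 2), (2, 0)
Testing each pair:
(4, 0): LHS = 64, RHS = 64 → satisfies claim
(6, 0): LHS = 216, RHS = 216 → satisfies claim
(4, 2): LHS = 216, RHS = 72 → counterexample
(2, 0): LHS = 8, RHS = 8 → satisfies claim

That makes 1 counterexample.

Answer: 1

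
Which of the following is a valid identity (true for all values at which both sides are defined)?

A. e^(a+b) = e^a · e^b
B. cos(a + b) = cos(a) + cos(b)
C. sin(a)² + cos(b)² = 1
A: holds — e.g. at (1, 5), both sides equal e^6 ≈ 403.4.
B: fails at (5, 5) — LHS = cos(10) ≈ -0.8391, RHS = 2·cos(5) ≈ 0.5673.
C: fails at (2, 4) — LHS = cos(4)² + sin(2)² ≈ 1.254, RHS = 1.

Answer: A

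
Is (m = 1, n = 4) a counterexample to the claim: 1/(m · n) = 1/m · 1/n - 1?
Yes

Substituting m = 1, n = 4:
LHS = 1/(1 · 4) = 1/4
RHS = 1/1 · 1/4 - 1 = -3/4

Since LHS ≠ RHS, this pair disproves the claim.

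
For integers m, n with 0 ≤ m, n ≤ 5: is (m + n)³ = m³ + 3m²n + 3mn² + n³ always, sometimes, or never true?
Always true

The identity holds for every pair in the range. For instance at (m, n) = (1, 5): both sides equal 216.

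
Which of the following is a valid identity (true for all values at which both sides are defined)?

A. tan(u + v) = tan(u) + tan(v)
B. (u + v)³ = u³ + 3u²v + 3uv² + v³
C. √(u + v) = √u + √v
A: fails at (5, 8) — LHS = tan(13) ≈ 0.463, RHS = tan(8) + tan(5) ≈ -10.18.
B: holds — e.g. at (3, 3), both sides equal 216.
C: fails at (5, 8) — LHS = √(13) ≈ 3.606, RHS = √(5) + 2·√(2) ≈ 5.064.

Answer: B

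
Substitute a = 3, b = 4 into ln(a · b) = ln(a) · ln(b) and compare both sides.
LHS = ln(3 · 4) = ln(12) ≈ 2.485
RHS = ln(3) · ln(4) ≈ 1.523

LHS ≠ RHS (they differ by about 0.9619), so the equation does not hold here.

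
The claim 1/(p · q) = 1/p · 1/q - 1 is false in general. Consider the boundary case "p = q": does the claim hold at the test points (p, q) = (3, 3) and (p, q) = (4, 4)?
No, fails at both test points

At (3, 3): LHS = 1/9 ≠ RHS = -8/9
At (4, 4): LHS = 1/16 ≠ RHS = -15/16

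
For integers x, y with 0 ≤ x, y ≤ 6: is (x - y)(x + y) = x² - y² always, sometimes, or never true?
Always true

The identity holds for every pair in the range. For instance at (x, y) = (1, 5): both sides equal -24.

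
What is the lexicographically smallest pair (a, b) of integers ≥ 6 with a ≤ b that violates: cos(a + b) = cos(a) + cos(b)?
(a, b) = (6, 6)

Substituting (6, 6) into the claim:
LHS = cos(6 + 6) = cos(12) ≈ 0.8439
RHS = cos(6) + cos(6) = 2·cos(6) ≈ 1.92

Since LHS ≠ RHS, this pair disproves the claim, and no lexicographically smaller pair (a ≤ b, integers ≥ 6) does.

For instance (9, 10) is also a counterexample (LHS = cos(19) ≈ 0.9887, RHS = cos(9) + cos(10) ≈ -1.75), but it's lexicographically larger.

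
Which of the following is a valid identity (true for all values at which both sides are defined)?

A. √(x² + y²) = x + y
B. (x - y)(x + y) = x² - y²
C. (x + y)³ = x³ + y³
B

A: fails at (2, 4) — LHS = 2·√(5) ≈ 4.472, RHS = 6.
B: holds — e.g. at (4, 4), both sides equal 0.
C: fails at (4, 6) — LHS = 1000, RHS = 280.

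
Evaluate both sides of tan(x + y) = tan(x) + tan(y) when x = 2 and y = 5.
LHS = tan(2 + 5) = tan(7) ≈ 0.8714
RHS = tan(2) + tan(5) ≈ -5.566

LHS ≠ RHS (they differ by about 6.437), so the equation does not hold here.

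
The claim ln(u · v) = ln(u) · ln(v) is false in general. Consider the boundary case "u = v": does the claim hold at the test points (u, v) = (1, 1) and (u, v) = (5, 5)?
At (1, 1): LHS = 0, RHS = 0 → equal
At (5, 5): LHS = ln(25) ≈ 3.219 ≠ RHS = ln(5)² ≈ 2.59

Answer: Only at (1, 1)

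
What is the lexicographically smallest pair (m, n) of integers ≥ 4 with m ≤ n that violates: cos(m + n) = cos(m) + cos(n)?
(m, n) = (4, 4)

Substituting (4, 4) into the claim:
LHS = cos(4 + 4) = cos(8) ≈ -0.1455
RHS = cos(4) + cos(4) = 2·cos(4) ≈ -1.307

Since LHS ≠ RHS, this pair disproves the claim, and no lexicographically smaller pair (m ≤ n, integers ≥ 4) does.

For instance (4, 5) is also a counterexample (LHS = cos(9) ≈ -0.9111, RHS = cos(4) + cos(5) ≈ -0.37), but it's lexicographically larger.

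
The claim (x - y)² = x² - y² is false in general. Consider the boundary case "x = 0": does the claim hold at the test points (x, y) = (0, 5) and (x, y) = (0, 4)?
At (0, 5): LHS = 25 ≠ RHS = -25
At (0, 4): LHS = 16 ≠ RHS = -16

Answer: No, fails at both test points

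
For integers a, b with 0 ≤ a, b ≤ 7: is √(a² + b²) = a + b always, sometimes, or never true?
Sometimes true

It holds at (a, b) = (0, 1) (both sides equal 1), but fails at (a, b) = (4, 5) (LHS = √(41) ≈ 6.403, RHS = 9).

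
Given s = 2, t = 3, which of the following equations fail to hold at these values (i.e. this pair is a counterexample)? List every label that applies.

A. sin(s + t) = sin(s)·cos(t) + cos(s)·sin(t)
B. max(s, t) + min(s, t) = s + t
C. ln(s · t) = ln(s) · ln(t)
C

Evaluating each claim at the given values:
A. LHS = sin(5) ≈ -0.9589, RHS = sin(2)·cos(3) + sin(3)·cos(2) ≈ -0.9589 → holds here (LHS = RHS)
B. LHS = 5, RHS = 5 → holds here (LHS = RHS)
C. LHS = ln(6) ≈ 1.792, RHS = ln(2)·ln(3) ≈ 0.7615 → fails here (LHS ≠ RHS)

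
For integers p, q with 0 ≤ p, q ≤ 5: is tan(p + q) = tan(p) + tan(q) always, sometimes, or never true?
Sometimes true

It holds at (p, q) = (2, 0) (both sides equal tan(2) ≈ -2.185), but fails at (p, q) = (1, 2) (LHS = tan(3) ≈ -0.1425, RHS = tan(2) + tan(1) ≈ -0.6276).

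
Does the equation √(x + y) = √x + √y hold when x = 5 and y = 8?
Fails

Substituting x = 5, y = 8:

LHS = √(5 + 8) = √(13) ≈ 3.606
RHS = √5 + √8 = √(5) + 2·√(2) ≈ 5.064

LHS ≠ RHS, so the equation does not hold at this point.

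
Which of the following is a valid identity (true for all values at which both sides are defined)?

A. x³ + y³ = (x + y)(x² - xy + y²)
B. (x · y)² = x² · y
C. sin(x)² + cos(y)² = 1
A

A: holds — e.g. at (2, 2), both sides equal 16.
B: fails at (4, 4) — LHS = 256, RHS = 64.
C: fails at (5, 8) — LHS = cos(8)² + sin(5)² ≈ 0.9407, RHS = 1.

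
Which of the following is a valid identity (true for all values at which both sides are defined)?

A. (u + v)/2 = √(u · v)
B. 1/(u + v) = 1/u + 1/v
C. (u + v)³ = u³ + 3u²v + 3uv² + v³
C

A: fails at (4, 6) — LHS = 5, RHS = 2·√(6) ≈ 4.899.
B: fails at (2, 3) — LHS = 1/5, RHS = 5/6.
C: holds — e.g. at (1, 1), both sides equal 8.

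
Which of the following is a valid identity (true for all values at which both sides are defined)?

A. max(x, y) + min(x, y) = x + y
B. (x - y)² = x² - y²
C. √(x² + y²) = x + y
A

A: holds — e.g. at (4, 4), both sides equal 8.
B: fails at (5, 8) — LHS = 9, RHS = -39.
C: fails at (1, 5) — LHS = √(26) ≈ 5.099, RHS = 6.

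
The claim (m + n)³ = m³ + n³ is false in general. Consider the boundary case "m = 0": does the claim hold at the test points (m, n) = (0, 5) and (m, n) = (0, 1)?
At (0, 5): LHS = 125, RHS = 125 → equal
At (0, 1): LHS = 1, RHS = 1 → equal

So the claim does hold at both of these boundary points, even though it is not an identity.

Answer: Yes, holds at both test points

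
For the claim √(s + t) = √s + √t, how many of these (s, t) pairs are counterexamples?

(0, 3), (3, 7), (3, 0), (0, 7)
1

Testing each pair:
(0, 3): LHS = √(3) ≈ 1.732, RHS = √(3) ≈ 1.732 → satisfies claim
(3, 7): LHS = √(10) ≈ 3.162, RHS = √(3) + √(7) ≈ 4.378 → counterexample
(3, 0): LHS = √(3) ≈ 1.732, RHS = √(3) ≈ 1.732 → satisfies claim
(0, 7): LHS = √(7) ≈ 2.646, RHS = √(7) ≈ 2.646 → satisfies claim

That makes 1 counterexample.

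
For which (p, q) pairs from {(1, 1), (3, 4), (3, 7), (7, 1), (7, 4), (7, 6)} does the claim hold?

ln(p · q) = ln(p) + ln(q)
All pairs

Testing each pair:
(1, 1): LHS = 0, RHS = 0 → holds
(3, 4): LHS = ln(12) ≈ 2.485, RHS = ln(3) + ln(4) ≈ 2.485 → holds
(3, 7): LHS = ln(21) ≈ 3.045, RHS = ln(3) + ln(7) ≈ 3.045 → holds
(7, 1): LHS = ln(7) ≈ 1.946, RHS = ln(7) ≈ 1.946 → holds
(7, 4): LHS = ln(28) ≈ 3.332, RHS = ln(4) + ln(7) ≈ 3.332 → holds
(7, 6): LHS = ln(42) ≈ 3.738, RHS = ln(6) + ln(7) ≈ 3.738 → holds

Every pair satisfies the claim.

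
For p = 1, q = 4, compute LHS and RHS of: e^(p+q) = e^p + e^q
LHS = e^(1+4) = e^5 ≈ 148.4
RHS = e^1 + e^4 = e + e^4 ≈ 57.32

LHS ≠ RHS (they differ by about 91.1), so the equation does not hold here.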